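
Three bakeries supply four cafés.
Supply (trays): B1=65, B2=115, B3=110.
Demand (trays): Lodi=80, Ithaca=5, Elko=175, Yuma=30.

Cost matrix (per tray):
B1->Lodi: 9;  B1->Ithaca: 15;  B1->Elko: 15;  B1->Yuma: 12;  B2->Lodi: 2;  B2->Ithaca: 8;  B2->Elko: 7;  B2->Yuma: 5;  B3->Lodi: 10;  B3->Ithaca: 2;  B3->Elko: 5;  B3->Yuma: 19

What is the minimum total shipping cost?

An optimal shipping plan:
  B1->Lodi: 35 × 9 = 315
  B1->Yuma: 30 × 12 = 360
  B2->Lodi: 45 × 2 = 90
  B2->Elko: 70 × 7 = 490
  B3->Ithaca: 5 × 2 = 10
  B3->Elko: 105 × 5 = 525
Total = 315 + 360 + 90 + 490 + 10 + 525 = 1790.

1790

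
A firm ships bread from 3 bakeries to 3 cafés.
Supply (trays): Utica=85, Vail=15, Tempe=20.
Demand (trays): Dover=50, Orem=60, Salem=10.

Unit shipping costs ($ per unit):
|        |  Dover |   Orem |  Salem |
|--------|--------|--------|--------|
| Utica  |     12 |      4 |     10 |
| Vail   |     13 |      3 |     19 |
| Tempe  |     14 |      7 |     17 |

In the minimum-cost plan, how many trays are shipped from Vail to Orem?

Solving gives:
  Utica→Dover: 30 × $12 = $360
  Utica→Orem: 45 × $4 = $180
  Utica→Salem: 10 × $10 = $100
  Vail→Orem: 15 × $3 = $45
  Tempe→Dover: 20 × $14 = $280
Total cost = $965.
So Vail→Orem carries 15 trays.

15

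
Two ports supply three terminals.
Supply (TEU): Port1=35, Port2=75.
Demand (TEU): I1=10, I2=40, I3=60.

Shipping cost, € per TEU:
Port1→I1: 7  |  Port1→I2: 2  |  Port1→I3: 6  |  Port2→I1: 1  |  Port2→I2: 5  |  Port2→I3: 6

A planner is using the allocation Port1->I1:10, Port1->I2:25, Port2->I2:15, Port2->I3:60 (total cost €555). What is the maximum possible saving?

Current plan cost = 10·7 + 25·2 + 15·5 + 60·6 = €555.
Optimal plan:
  Port1→I2: 35 TEU
  Port2→I1: 10 TEU
  Port2→I2: 5 TEU
  Port2→I3: 60 TEU
Optimal cost = €465.
Saving = 555 − 465 = €90.

90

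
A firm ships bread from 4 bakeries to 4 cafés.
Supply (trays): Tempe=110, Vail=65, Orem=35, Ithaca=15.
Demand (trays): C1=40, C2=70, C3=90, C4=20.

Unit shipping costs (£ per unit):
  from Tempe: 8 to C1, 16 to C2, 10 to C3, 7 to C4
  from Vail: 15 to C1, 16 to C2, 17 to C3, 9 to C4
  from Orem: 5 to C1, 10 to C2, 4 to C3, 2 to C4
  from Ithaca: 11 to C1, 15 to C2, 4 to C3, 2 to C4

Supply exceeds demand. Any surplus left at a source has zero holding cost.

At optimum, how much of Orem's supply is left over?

0

An optimal plan:
  Tempe->C1: 40 trays
  Tempe->C2: 5 trays
  Tempe->C3: 40 trays
  Tempe->C4: 20 trays
  Vail->C2: 65 trays
  Orem->C3: 35 trays
  Ithaca->C3: 15 trays
Total cost = £2180.
Orem ships 35 of its 35, leaving 0.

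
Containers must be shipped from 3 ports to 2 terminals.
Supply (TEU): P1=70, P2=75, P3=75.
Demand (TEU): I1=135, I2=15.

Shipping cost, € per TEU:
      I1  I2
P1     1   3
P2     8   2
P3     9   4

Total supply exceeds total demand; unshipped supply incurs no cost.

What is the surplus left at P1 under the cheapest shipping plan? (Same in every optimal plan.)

An optimal plan:
  P1 to I1: 70 TEU
  P2 to I1: 60 TEU
  P2 to I2: 15 TEU
  P3 to I1: 5 TEU
Total cost = €625.
P1 ships 70 of its 70, leaving 0.

0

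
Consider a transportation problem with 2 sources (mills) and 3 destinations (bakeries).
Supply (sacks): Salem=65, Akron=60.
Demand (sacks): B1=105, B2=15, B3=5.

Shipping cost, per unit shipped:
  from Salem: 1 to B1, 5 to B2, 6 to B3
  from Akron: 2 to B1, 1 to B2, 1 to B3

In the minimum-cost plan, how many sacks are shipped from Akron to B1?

The minimum-cost plan:
  Salem–B1: 65 × 1 = 65
  Akron–B1: 40 × 2 = 80
  Akron–B2: 15 × 1 = 15
  Akron–B3: 5 × 1 = 5
Total cost = 165.
So Akron→B1 carries 40 sacks.

40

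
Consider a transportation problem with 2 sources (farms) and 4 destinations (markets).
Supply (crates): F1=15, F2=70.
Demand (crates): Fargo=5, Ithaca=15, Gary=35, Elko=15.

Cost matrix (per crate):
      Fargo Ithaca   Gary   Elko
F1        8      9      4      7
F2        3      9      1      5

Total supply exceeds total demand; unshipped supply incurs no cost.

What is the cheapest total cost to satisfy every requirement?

Optimal allocation:
  F1→Ithaca: 15 × 9 = 135
  F2→Fargo: 5 × 3 = 15
  F2→Gary: 35 × 1 = 35
  F2→Elko: 15 × 5 = 75
Total = 135 + 15 + 35 + 75 = 260.

260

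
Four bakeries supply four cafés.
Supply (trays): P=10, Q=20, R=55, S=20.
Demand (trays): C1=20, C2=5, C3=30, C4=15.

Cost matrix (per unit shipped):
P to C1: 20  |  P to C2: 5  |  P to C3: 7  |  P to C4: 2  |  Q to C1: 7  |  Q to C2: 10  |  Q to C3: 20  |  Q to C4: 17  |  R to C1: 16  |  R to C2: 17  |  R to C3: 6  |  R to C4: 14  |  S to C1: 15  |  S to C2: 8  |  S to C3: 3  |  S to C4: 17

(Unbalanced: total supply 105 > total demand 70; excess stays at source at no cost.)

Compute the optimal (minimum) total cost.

405

A cheapest plan:
  P–C4: 10 × 2 = 20
  Q–C1: 20 × 7 = 140
  R–C3: 15 × 6 = 90
  R–C4: 5 × 14 = 70
  S–C2: 5 × 8 = 40
  S–C3: 15 × 3 = 45
Total = 20 + 140 + 90 + 70 + 40 + 45 = 405.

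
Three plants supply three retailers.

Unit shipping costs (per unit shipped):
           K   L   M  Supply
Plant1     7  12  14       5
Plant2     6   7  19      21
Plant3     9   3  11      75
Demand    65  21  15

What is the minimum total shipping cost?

740

An optimal shipping plan:
  Plant1→K: 5 × 7 = 35
  Plant2→K: 21 × 6 = 126
  Plant3→K: 39 × 9 = 351
  Plant3→L: 21 × 3 = 63
  Plant3→M: 15 × 11 = 165
Total = 35 + 126 + 351 + 63 + 165 = 740.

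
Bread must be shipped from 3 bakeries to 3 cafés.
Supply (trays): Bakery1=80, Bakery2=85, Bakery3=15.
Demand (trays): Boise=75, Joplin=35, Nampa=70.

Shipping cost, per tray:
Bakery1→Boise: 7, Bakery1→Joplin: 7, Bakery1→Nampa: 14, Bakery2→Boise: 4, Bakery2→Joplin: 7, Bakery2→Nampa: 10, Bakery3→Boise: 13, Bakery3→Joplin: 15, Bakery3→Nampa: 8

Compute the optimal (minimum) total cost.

1350

Optimal allocation:
  Bakery1–Boise: 45 trays
  Bakery1–Joplin: 35 trays
  Bakery2–Boise: 30 trays
  Bakery2–Nampa: 55 trays
  Bakery3–Nampa: 15 trays
Total cost = 1350.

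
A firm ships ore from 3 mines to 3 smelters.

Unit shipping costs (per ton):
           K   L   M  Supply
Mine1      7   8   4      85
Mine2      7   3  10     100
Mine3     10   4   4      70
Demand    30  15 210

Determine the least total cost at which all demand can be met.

1425

A cheapest plan:
  Mine1 to M: 85 × 4 = 340
  Mine2 to K: 30 × 7 = 210
  Mine2 to L: 15 × 3 = 45
  Mine2 to M: 55 × 10 = 550
  Mine3 to M: 70 × 4 = 280
Total = 340 + 210 + 45 + 550 + 280 = 1425.
(Supply check: Mine1 ships 85; Mine2 ships 100; Mine3 ships 70.)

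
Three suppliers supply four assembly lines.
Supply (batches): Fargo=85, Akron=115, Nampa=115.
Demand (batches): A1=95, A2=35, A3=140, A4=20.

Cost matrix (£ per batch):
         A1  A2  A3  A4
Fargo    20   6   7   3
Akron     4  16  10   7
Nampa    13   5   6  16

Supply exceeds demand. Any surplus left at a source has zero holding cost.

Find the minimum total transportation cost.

1515

A cheapest plan:
  Fargo to A3: 60 batches
  Fargo to A4: 20 batches
  Akron to A1: 95 batches
  Nampa to A2: 35 batches
  Nampa to A3: 80 batches
Total cost = £1515.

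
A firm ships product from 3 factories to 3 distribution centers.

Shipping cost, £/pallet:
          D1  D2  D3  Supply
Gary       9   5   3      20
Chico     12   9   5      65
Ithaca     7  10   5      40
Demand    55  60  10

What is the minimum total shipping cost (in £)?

An optimal shipping plan:
  Gary to D2: 20 pallets
  Chico to D1: 15 pallets
  Chico to D2: 40 pallets
  Chico to D3: 10 pallets
  Ithaca to D1: 40 pallets
Total cost = £970.
(Supply check: Gary ships 20; Chico ships 65; Ithaca ships 40.)

970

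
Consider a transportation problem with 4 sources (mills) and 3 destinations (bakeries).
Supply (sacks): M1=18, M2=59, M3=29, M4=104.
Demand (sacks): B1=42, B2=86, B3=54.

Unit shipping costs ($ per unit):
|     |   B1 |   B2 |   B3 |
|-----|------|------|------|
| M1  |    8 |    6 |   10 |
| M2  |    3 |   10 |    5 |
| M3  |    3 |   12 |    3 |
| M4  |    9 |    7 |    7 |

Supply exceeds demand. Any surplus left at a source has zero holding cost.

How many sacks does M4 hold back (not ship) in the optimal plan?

28

An optimal plan:
  M1->B2: 18 sacks
  M2->B1: 42 sacks
  M2->B3: 17 sacks
  M3->B3: 29 sacks
  M4->B2: 68 sacks
  M4->B3: 8 sacks
Total cost = $938.
M4 ships 76 of its 104, leaving 28.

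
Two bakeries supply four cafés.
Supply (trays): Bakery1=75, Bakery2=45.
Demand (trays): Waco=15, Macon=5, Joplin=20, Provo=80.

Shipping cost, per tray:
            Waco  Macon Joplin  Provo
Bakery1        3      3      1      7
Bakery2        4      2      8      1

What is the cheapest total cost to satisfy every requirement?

370

One minimum-cost allocation:
  Bakery1->Waco: 15 × 3 = 45
  Bakery1->Macon: 5 × 3 = 15
  Bakery1->Joplin: 20 × 1 = 20
  Bakery1->Provo: 35 × 7 = 245
  Bakery2->Provo: 45 × 1 = 45
Total = 45 + 15 + 20 + 245 + 45 = 370.
(Supply check: Bakery1 ships 75; Bakery2 ships 45.)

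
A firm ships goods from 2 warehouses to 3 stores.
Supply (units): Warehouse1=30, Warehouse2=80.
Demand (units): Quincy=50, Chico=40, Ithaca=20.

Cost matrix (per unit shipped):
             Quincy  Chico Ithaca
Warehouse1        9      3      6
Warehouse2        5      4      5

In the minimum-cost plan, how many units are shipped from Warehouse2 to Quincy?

50

Optimal shipments:
  Warehouse1->Chico: 30 × 3 = 90
  Warehouse2->Quincy: 50 × 5 = 250
  Warehouse2->Chico: 10 × 4 = 40
  Warehouse2->Ithaca: 20 × 5 = 100
Total cost = 480.
So Warehouse2→Quincy carries 50 units.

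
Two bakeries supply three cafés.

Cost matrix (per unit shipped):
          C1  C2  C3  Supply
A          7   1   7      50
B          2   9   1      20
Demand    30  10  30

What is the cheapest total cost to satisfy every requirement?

310

Optimal allocation:
  A to C1: 30 × 7 = 210
  A to C2: 10 × 1 = 10
  A to C3: 10 × 7 = 70
  B to C3: 20 × 1 = 20
Total = 210 + 10 + 70 + 20 = 310.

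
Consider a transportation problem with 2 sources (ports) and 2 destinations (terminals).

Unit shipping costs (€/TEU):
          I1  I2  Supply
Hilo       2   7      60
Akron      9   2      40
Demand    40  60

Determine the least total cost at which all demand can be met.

300

A cheapest plan:
  Hilo→I1: 40 TEU
  Hilo→I2: 20 TEU
  Akron→I2: 40 TEU
Total cost = €300.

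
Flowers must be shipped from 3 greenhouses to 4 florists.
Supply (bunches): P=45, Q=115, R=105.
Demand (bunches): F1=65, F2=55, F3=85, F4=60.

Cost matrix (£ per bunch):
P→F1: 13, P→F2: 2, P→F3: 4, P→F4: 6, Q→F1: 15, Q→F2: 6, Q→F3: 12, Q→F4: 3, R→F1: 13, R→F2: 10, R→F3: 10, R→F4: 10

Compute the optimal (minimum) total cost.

1935

An optimal shipping plan:
  P to F3: 45 × £4 = £180
  Q to F2: 55 × £6 = £330
  Q to F4: 60 × £3 = £180
  R to F1: 65 × £13 = £845
  R to F3: 40 × £10 = £400
Total = 180 + 330 + 180 + 845 + 400 = £1935.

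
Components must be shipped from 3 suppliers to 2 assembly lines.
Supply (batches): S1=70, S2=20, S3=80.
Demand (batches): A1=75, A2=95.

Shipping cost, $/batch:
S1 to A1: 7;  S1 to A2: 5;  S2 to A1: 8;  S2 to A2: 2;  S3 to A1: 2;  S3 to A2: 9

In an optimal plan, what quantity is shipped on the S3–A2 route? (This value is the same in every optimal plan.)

Solving gives:
  S1–A2: 70 × $5 = $350
  S2–A2: 20 × $2 = $40
  S3–A1: 75 × $2 = $150
  S3–A2: 5 × $9 = $45
Total cost = $585.
So S3→A2 carries 5 batches.

5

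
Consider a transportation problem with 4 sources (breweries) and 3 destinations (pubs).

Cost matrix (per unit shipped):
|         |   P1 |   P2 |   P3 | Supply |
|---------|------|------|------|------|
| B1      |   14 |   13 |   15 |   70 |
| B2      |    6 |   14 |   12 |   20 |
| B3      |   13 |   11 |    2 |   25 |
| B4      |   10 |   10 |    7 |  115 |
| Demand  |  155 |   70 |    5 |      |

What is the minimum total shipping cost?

One minimum-cost allocation:
  B1 to P1: 20 × 14 = 280
  B1 to P2: 50 × 13 = 650
  B2 to P1: 20 × 6 = 120
  B3 to P2: 20 × 11 = 220
  B3 to P3: 5 × 2 = 10
  B4 to P1: 115 × 10 = 1150
Total = 280 + 650 + 120 + 220 + 10 + 1150 = 2430.
(Supply check: B1 ships 70; B2 ships 20; B3 ships 25; B4 ships 115.)

2430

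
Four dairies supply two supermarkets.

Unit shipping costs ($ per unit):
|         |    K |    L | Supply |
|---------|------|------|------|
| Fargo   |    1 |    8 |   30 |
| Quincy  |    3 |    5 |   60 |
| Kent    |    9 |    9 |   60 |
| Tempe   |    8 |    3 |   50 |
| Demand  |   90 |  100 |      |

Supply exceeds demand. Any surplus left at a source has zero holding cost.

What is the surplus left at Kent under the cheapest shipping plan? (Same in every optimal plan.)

Minimum-cost shipments:
  Fargo→K: 30 × $1 = $30
  Quincy→K: 60 × $3 = $180
  Kent→L: 50 × $9 = $450
  Tempe→L: 50 × $3 = $150
Total cost = $810.
Kent ships 50 of its 60, leaving 10.

10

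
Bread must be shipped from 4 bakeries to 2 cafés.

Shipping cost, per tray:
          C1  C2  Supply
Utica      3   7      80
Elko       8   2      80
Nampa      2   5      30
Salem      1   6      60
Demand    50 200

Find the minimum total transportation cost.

A cheapest plan:
  Utica–C2: 80 trays
  Elko–C2: 80 trays
  Nampa–C2: 30 trays
  Salem–C1: 50 trays
  Salem–C2: 10 trays
Total cost = 980.

980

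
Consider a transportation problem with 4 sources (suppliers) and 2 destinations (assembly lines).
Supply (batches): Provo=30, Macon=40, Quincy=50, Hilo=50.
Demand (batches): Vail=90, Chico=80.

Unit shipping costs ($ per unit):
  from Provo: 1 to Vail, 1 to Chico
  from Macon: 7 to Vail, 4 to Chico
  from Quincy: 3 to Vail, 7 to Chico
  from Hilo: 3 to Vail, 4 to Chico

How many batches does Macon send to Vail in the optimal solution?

0

Solving gives:
  Provo to Chico: 30 × $1 = $30
  Macon to Chico: 40 × $4 = $160
  Quincy to Vail: 50 × $3 = $150
  Hilo to Vail: 40 × $3 = $120
  Hilo to Chico: 10 × $4 = $40
Total cost = $500.
The route Macon→Vail is not used.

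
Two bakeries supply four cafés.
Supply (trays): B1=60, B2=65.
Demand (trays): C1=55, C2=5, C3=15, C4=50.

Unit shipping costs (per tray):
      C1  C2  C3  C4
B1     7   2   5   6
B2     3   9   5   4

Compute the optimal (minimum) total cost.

530

Optimal allocation:
  B1 to C2: 5 trays
  B1 to C3: 15 trays
  B1 to C4: 40 trays
  B2 to C1: 55 trays
  B2 to C4: 10 trays
Total cost = 530.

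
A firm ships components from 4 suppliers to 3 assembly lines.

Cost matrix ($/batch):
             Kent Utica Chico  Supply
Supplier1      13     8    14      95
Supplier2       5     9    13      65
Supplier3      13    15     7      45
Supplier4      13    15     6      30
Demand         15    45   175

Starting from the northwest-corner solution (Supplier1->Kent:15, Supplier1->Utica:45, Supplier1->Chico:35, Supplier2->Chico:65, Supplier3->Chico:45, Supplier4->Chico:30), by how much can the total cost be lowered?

105

Current plan cost = 15·13 + 45·8 + 35·14 + 65·13 + 45·7 + 30·6 = $2385.
Optimal plan:
  Supplier1 to Utica: 45 batches
  Supplier1 to Chico: 50 batches
  Supplier2 to Kent: 15 batches
  Supplier2 to Chico: 50 batches
  Supplier3 to Chico: 45 batches
  Supplier4 to Chico: 30 batches
Optimal cost = $2280.
Saving = 2385 − 2280 = $105.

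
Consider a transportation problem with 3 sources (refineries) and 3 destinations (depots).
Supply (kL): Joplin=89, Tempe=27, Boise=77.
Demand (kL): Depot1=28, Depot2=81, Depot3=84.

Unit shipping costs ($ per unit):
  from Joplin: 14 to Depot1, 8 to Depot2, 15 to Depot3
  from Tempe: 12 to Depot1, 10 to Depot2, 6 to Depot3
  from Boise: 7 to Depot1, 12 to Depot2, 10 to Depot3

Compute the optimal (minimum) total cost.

1616

An optimal shipping plan:
  Joplin–Depot2: 81 × $8 = $648
  Joplin–Depot3: 8 × $15 = $120
  Tempe–Depot3: 27 × $6 = $162
  Boise–Depot1: 28 × $7 = $196
  Boise–Depot3: 49 × $10 = $490
Total = 648 + 120 + 162 + 196 + 490 = $1616.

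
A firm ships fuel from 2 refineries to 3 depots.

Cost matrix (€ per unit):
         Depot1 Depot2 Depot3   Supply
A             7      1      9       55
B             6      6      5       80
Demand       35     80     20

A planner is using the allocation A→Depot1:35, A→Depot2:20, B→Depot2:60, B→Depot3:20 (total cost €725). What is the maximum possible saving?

Current plan cost = 35·7 + 20·1 + 60·6 + 20·5 = €725.
Optimal plan:
  A->Depot2: 55 kL
  B->Depot1: 35 kL
  B->Depot2: 25 kL
  B->Depot3: 20 kL
Optimal cost = €515.
Saving = 725 − 515 = €210.

210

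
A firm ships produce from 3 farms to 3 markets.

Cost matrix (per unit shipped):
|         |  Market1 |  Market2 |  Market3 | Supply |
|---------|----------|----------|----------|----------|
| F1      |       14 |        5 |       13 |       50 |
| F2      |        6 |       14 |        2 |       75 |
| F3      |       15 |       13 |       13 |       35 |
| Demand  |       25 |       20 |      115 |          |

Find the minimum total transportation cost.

Optimal allocation:
  F1→Market1: 25 × 14 = 350
  F1→Market2: 20 × 5 = 100
  F1→Market3: 5 × 13 = 65
  F2→Market3: 75 × 2 = 150
  F3→Market3: 35 × 13 = 455
Total = 350 + 100 + 65 + 150 + 455 = 1120.

1120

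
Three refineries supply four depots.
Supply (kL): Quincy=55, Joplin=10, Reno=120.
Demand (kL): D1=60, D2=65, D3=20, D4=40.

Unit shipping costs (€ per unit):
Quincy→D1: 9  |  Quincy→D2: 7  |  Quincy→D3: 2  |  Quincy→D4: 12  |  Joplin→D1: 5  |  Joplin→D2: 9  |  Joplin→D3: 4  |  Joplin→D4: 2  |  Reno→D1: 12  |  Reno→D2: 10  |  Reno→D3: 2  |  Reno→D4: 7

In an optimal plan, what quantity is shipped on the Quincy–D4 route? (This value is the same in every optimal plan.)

0

Optimal shipments:
  Quincy to D2: 55 × €7 = €385
  Joplin to D1: 10 × €5 = €50
  Reno to D1: 50 × €12 = €600
  Reno to D2: 10 × €10 = €100
  Reno to D3: 20 × €2 = €40
  Reno to D4: 40 × €7 = €280
Total cost = €1455.
The route Quincy→D4 is not used.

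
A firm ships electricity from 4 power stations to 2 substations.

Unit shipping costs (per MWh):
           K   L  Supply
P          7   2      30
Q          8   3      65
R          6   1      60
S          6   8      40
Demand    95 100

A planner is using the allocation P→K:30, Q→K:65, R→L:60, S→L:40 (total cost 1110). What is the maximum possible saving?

280

Current plan cost = 30·7 + 65·8 + 60·1 + 40·8 = 1110.
Optimal plan:
  P–K: 30 MWh
  Q–K: 25 MWh
  Q–L: 40 MWh
  R–L: 60 MWh
  S–K: 40 MWh
Optimal cost = 830.
Saving = 1110 − 830 = 280.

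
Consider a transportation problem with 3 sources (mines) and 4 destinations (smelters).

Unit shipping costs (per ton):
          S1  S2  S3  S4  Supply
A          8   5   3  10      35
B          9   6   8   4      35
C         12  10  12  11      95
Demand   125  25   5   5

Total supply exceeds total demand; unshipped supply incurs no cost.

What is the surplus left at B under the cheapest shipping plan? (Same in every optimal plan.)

0

Minimum-cost shipments:
  A->S1: 5 × 8 = 40
  A->S2: 25 × 5 = 125
  A->S3: 5 × 3 = 15
  B->S1: 30 × 9 = 270
  B->S4: 5 × 4 = 20
  C->S1: 90 × 12 = 1080
Total cost = 1550.
B ships 35 of its 35, leaving 0.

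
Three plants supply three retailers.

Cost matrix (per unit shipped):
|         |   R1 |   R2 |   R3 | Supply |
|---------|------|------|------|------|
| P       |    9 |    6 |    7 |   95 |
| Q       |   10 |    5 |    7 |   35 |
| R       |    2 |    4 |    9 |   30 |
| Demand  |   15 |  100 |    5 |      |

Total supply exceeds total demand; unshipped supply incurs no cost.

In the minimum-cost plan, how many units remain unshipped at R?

0

An optimal plan:
  P to R2: 50 × 6 = 300
  P to R3: 5 × 7 = 35
  Q to R2: 35 × 5 = 175
  R to R1: 15 × 2 = 30
  R to R2: 15 × 4 = 60
Total cost = 600.
R ships 30 of its 30, leaving 0.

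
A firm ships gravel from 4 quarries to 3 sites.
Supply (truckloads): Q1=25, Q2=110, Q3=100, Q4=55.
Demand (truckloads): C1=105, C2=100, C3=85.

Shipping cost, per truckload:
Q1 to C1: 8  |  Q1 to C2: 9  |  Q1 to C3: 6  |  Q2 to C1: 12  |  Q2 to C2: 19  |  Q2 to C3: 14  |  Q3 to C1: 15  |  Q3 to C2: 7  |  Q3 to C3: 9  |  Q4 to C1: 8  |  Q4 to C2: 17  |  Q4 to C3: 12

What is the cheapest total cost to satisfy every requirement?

2730

A cheapest plan:
  Q1->C3: 25 × 6 = 150
  Q2->C1: 50 × 12 = 600
  Q2->C3: 60 × 14 = 840
  Q3->C2: 100 × 7 = 700
  Q4->C1: 55 × 8 = 440
Total = 150 + 600 + 840 + 700 + 440 = 2730.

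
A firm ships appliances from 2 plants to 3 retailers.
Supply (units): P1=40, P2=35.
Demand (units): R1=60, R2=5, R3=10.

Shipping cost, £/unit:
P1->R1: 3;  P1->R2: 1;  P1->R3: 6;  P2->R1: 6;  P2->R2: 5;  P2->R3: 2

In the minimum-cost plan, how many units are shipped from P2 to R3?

10

Optimal shipments:
  P1–R1: 35 units
  P1–R2: 5 units
  P2–R1: 25 units
  P2–R3: 10 units
Total cost = £280.
So P2→R3 carries 10 units.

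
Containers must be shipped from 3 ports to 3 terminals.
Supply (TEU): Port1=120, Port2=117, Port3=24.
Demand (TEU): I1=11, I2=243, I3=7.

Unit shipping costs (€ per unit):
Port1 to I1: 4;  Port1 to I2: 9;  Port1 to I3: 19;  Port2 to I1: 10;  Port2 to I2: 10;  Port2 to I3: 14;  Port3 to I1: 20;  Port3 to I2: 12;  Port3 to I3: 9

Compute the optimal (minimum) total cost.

2462

One minimum-cost allocation:
  Port1 to I1: 11 × €4 = €44
  Port1 to I2: 109 × €9 = €981
  Port2 to I2: 117 × €10 = €1170
  Port3 to I2: 17 × €12 = €204
  Port3 to I3: 7 × €9 = €63
Total = 44 + 981 + 1170 + 204 + 63 = €2462.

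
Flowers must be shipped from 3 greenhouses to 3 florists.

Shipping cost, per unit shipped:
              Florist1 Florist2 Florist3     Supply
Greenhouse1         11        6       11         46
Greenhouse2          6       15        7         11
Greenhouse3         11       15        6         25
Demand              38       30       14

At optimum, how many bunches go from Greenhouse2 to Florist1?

The minimum-cost plan:
  Greenhouse1–Florist1: 16 × 11 = 176
  Greenhouse1–Florist2: 30 × 6 = 180
  Greenhouse2–Florist1: 11 × 6 = 66
  Greenhouse3–Florist1: 11 × 11 = 121
  Greenhouse3–Florist3: 14 × 6 = 84
Total cost = 627.
So Greenhouse2→Florist1 carries 11 bunches.

11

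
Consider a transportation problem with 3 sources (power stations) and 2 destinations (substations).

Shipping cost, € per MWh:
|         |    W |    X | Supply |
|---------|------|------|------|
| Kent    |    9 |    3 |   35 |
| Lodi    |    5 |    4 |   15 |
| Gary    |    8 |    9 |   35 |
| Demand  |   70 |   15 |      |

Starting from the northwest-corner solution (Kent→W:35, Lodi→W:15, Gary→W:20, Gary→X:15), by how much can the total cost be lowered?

Current plan cost = 35·9 + 15·5 + 20·8 + 15·9 = €685.
Optimal plan:
  Kent to W: 20 × €9 = €180
  Kent to X: 15 × €3 = €45
  Lodi to W: 15 × €5 = €75
  Gary to W: 35 × €8 = €280
Optimal cost = €580.
Saving = 685 − 580 = €105.

105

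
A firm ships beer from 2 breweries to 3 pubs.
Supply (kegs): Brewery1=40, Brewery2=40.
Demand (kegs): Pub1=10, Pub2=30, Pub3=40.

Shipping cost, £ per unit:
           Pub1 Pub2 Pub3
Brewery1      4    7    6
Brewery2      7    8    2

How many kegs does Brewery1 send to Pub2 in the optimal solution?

Solving gives:
  Brewery1->Pub1: 10 kegs
  Brewery1->Pub2: 30 kegs
  Brewery2->Pub3: 40 kegs
Total cost = £330.
So Brewery1→Pub2 carries 30 kegs.

30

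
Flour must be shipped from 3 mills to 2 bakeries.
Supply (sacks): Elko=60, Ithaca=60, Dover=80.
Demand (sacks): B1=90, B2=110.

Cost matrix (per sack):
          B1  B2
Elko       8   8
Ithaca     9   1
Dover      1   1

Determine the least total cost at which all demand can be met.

Optimal allocation:
  Elko to B1: 60 × 8 = 480
  Ithaca to B2: 60 × 1 = 60
  Dover to B1: 30 × 1 = 30
  Dover to B2: 50 × 1 = 50
Total = 480 + 60 + 30 + 50 = 620.

620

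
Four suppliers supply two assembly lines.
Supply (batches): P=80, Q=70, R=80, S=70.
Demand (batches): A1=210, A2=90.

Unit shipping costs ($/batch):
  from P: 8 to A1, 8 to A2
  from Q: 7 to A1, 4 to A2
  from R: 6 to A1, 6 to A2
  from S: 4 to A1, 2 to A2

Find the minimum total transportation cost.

Optimal allocation:
  P to A1: 80 × $8 = $640
  Q to A2: 70 × $4 = $280
  R to A1: 80 × $6 = $480
  S to A1: 50 × $4 = $200
  S to A2: 20 × $2 = $40
Total = 640 + 280 + 480 + 200 + 40 = $1640.

1640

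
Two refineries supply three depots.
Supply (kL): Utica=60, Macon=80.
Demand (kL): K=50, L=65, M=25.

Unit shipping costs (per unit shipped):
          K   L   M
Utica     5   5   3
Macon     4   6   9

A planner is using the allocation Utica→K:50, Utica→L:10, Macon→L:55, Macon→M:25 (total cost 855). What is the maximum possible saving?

225

Current plan cost = 50·5 + 10·5 + 55·6 + 25·9 = 855.
Optimal plan:
  Utica→L: 35 kL
  Utica→M: 25 kL
  Macon→K: 50 kL
  Macon→L: 30 kL
Optimal cost = 630.
Saving = 855 − 630 = 225.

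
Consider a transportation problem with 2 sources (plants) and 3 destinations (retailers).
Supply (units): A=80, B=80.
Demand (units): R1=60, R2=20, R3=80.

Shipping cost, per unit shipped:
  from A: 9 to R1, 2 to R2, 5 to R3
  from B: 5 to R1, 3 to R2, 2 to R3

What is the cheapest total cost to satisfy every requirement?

680

An optimal shipping plan:
  A to R2: 20 × 2 = 40
  A to R3: 60 × 5 = 300
  B to R1: 60 × 5 = 300
  B to R3: 20 × 2 = 40
Total = 40 + 300 + 300 + 40 = 680.
(Supply check: A ships 80; B ships 80.)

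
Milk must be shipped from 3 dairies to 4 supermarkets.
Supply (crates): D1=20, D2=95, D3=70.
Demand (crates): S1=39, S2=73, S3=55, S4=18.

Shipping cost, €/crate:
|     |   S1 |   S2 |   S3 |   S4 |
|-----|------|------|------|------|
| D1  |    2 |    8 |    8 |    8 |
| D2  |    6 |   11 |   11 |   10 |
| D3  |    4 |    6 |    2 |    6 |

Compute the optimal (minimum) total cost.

One minimum-cost allocation:
  D1→S1: 20 × €2 = €40
  D2→S1: 19 × €6 = €114
  D2→S2: 58 × €11 = €638
  D2→S4: 18 × €10 = €180
  D3→S2: 15 × €6 = €90
  D3→S3: 55 × €2 = €110
Total = 40 + 114 + 638 + 180 + 90 + 110 = €1172.

1172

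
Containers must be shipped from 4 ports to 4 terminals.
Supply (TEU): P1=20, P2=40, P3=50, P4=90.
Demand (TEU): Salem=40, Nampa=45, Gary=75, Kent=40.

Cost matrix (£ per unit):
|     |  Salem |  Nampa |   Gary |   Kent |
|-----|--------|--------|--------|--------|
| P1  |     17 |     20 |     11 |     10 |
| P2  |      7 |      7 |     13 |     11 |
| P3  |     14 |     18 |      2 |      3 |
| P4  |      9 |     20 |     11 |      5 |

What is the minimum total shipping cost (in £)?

1315

One minimum-cost allocation:
  P1→Nampa: 5 × £20 = £100
  P1→Gary: 15 × £11 = £165
  P2→Nampa: 40 × £7 = £280
  P3→Gary: 50 × £2 = £100
  P4→Salem: 40 × £9 = £360
  P4→Gary: 10 × £11 = £110
  P4→Kent: 40 × £5 = £200
Total = 100 + 165 + 280 + 100 + 360 + 110 + 200 = £1315.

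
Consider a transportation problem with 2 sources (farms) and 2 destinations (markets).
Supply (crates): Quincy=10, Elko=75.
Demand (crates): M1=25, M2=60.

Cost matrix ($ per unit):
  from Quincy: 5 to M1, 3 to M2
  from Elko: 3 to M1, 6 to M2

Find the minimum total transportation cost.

Optimal allocation:
  Quincy to M2: 10 × $3 = $30
  Elko to M1: 25 × $3 = $75
  Elko to M2: 50 × $6 = $300
Total = 30 + 75 + 300 = $405.
(Supply check: Quincy ships 10; Elko ships 75.)

405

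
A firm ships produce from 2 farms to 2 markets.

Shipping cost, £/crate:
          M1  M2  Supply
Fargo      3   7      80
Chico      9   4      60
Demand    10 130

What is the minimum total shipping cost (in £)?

A cheapest plan:
  Fargo->M1: 10 × £3 = £30
  Fargo->M2: 70 × £7 = £490
  Chico->M2: 60 × £4 = £240
Total = 30 + 490 + 240 = £760.
(Supply check: Fargo ships 80; Chico ships 60.)

760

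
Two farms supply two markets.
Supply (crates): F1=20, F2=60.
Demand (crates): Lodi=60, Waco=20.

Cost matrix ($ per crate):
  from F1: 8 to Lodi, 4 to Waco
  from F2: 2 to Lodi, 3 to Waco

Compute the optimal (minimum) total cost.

200

One minimum-cost allocation:
  F1 to Waco: 20 × $4 = $80
  F2 to Lodi: 60 × $2 = $120
Total = 80 + 120 = $200.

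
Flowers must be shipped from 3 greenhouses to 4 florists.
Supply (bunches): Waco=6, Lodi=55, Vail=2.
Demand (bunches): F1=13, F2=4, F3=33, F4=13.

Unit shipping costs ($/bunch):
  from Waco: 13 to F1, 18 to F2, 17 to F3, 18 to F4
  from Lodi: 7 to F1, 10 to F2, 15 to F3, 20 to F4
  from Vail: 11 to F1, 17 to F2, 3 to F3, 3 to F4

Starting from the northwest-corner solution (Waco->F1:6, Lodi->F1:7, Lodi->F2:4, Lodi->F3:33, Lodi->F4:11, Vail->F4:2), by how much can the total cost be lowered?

48

Current plan cost = 6·13 + 7·7 + 4·10 + 33·15 + 11·20 + 2·3 = $888.
Optimal plan:
  Waco to F4: 6 × $18 = $108
  Lodi to F1: 13 × $7 = $91
  Lodi to F2: 4 × $10 = $40
  Lodi to F3: 33 × $15 = $495
  Lodi to F4: 5 × $20 = $100
  Vail to F4: 2 × $3 = $6
Optimal cost = $840.
Saving = 888 − 840 = $48.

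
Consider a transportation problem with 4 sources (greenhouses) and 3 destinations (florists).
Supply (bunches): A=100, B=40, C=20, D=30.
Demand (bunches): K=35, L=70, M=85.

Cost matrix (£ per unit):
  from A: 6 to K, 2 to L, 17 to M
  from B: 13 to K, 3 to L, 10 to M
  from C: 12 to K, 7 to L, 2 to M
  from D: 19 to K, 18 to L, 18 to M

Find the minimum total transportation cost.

An optimal shipping plan:
  A->K: 35 bunches
  A->L: 65 bunches
  B->L: 5 bunches
  B->M: 35 bunches
  C->M: 20 bunches
  D->M: 30 bunches
Total cost = £1285.

1285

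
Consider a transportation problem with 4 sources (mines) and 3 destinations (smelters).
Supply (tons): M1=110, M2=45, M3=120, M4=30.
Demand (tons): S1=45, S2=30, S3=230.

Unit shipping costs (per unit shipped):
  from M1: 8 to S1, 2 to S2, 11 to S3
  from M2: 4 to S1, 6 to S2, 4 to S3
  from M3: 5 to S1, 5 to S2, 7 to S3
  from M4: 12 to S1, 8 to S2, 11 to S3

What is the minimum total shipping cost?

2155

An optimal shipping plan:
  M1->S1: 45 tons
  M1->S2: 30 tons
  M1->S3: 35 tons
  M2->S3: 45 tons
  M3->S3: 120 tons
  M4->S3: 30 tons
Total cost = 2155.
(Supply check: M1 ships 110; M2 ships 45; M3 ships 120; M4 ships 30.)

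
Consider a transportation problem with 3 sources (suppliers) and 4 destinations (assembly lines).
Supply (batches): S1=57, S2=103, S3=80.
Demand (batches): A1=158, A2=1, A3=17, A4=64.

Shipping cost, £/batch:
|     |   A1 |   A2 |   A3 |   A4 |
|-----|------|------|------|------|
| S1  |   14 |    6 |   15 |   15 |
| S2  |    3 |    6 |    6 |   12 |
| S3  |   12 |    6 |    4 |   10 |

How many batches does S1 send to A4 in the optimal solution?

1

The minimum-cost plan:
  S1–A1: 55 × £14 = £770
  S1–A2: 1 × £6 = £6
  S1–A4: 1 × £15 = £15
  S2–A1: 103 × £3 = £309
  S3–A3: 17 × £4 = £68
  S3–A4: 63 × £10 = £630
Total cost = £1798.
So S1→A4 carries 1 batches.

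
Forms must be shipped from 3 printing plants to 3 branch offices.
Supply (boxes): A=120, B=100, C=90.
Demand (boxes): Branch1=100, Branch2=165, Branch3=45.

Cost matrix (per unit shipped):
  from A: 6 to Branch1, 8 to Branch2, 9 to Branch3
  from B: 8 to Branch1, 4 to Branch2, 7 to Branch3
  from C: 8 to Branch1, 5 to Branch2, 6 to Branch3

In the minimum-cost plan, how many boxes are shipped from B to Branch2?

Optimal shipments:
  A→Branch1: 100 × 6 = 600
  A→Branch3: 20 × 9 = 180
  B→Branch2: 100 × 4 = 400
  C→Branch2: 65 × 5 = 325
  C→Branch3: 25 × 6 = 150
Total cost = 1655.
So B→Branch2 carries 100 boxes.

100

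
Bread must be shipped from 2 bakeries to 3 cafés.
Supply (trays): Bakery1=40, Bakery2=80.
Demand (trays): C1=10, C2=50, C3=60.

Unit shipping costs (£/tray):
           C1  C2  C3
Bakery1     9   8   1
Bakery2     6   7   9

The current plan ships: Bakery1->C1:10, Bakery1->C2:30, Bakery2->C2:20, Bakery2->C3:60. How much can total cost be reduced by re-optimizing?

Current plan cost = 10·9 + 30·8 + 20·7 + 60·9 = £1010.
Optimal plan:
  Bakery1→C3: 40 trays
  Bakery2→C1: 10 trays
  Bakery2→C2: 50 trays
  Bakery2→C3: 20 trays
Optimal cost = £630.
Saving = 1010 − 630 = £380.

380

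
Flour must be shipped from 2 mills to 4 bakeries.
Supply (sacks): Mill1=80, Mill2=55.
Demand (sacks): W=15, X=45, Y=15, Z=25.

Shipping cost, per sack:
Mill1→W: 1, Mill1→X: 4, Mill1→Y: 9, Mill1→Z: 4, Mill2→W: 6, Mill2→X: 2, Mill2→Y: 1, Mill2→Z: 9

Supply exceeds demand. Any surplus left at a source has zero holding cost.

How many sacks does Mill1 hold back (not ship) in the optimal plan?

An optimal plan:
  Mill1 to W: 15 × 1 = 15
  Mill1 to X: 5 × 4 = 20
  Mill1 to Z: 25 × 4 = 100
  Mill2 to X: 40 × 2 = 80
  Mill2 to Y: 15 × 1 = 15
Total cost = 230.
Mill1 ships 45 of its 80, leaving 35.

35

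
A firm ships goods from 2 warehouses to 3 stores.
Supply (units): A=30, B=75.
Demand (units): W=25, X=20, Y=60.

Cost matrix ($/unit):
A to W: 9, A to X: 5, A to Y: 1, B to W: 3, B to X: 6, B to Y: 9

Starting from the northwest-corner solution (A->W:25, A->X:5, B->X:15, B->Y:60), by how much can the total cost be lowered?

Current plan cost = 25·9 + 5·5 + 15·6 + 60·9 = $880.
Optimal plan:
  A to Y: 30 × $1 = $30
  B to W: 25 × $3 = $75
  B to X: 20 × $6 = $120
  B to Y: 30 × $9 = $270
Optimal cost = $495.
Saving = 880 − 495 = $385.

385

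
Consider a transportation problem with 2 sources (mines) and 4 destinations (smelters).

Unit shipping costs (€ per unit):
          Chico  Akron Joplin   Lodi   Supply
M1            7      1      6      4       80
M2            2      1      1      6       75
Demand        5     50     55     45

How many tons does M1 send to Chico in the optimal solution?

0

The minimum-cost plan:
  M1→Akron: 35 × €1 = €35
  M1→Lodi: 45 × €4 = €180
  M2→Chico: 5 × €2 = €10
  M2→Akron: 15 × €1 = €15
  M2→Joplin: 55 × €1 = €55
Total cost = €295.
The route M1→Chico is not used.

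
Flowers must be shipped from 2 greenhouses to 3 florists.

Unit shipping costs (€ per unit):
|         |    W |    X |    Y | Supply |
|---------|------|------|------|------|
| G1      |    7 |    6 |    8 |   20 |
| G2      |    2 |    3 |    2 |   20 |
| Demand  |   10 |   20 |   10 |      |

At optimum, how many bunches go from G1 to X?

Solving gives:
  G1->X: 20 bunches
  G2->W: 10 bunches
  G2->Y: 10 bunches
Total cost = €160.
So G1→X carries 20 bunches.

20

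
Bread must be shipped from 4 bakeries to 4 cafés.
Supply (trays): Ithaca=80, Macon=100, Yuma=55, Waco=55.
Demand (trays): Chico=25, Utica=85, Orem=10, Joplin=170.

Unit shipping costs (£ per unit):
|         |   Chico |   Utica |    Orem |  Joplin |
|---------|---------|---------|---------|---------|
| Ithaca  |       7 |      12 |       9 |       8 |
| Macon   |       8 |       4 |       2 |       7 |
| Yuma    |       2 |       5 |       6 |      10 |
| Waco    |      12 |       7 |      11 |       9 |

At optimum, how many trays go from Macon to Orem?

The minimum-cost plan:
  Ithaca→Joplin: 80 × £8 = £640
  Macon→Utica: 55 × £4 = £220
  Macon→Orem: 10 × £2 = £20
  Macon→Joplin: 35 × £7 = £245
  Yuma→Chico: 25 × £2 = £50
  Yuma→Utica: 30 × £5 = £150
  Waco→Joplin: 55 × £9 = £495
Total cost = £1820.
So Macon→Orem carries 10 trays.

10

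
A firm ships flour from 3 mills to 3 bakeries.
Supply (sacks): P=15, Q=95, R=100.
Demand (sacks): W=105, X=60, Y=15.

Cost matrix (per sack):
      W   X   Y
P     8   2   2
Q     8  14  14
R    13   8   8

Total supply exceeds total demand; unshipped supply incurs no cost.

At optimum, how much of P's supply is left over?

0

Minimum-cost shipments:
  P→X: 15 × 2 = 30
  Q→W: 95 × 8 = 760
  R→W: 10 × 13 = 130
  R→X: 45 × 8 = 360
  R→Y: 15 × 8 = 120
Total cost = 1400.
P ships 15 of its 15, leaving 0.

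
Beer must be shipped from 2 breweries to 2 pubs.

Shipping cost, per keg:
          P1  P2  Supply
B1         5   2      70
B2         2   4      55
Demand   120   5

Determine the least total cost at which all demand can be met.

One minimum-cost allocation:
  B1–P1: 65 × 5 = 325
  B1–P2: 5 × 2 = 10
  B2–P1: 55 × 2 = 110
Total = 325 + 10 + 110 = 445.
(Supply check: B1 ships 70; B2 ships 55.)

445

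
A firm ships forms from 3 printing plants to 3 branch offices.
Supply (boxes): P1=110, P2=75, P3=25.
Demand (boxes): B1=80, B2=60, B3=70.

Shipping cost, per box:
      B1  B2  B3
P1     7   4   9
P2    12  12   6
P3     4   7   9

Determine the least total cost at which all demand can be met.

1170

A cheapest plan:
  P1 to B1: 50 × 7 = 350
  P1 to B2: 60 × 4 = 240
  P2 to B1: 5 × 12 = 60
  P2 to B3: 70 × 6 = 420
  P3 to B1: 25 × 4 = 100
Total = 350 + 240 + 60 + 420 + 100 = 1170.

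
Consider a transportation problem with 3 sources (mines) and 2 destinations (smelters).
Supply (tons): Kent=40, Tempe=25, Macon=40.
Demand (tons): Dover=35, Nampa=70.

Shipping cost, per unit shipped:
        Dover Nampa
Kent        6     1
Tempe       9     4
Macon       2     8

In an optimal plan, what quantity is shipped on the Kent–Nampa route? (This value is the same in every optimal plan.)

40

The minimum-cost plan:
  Kent to Nampa: 40 × 1 = 40
  Tempe to Nampa: 25 × 4 = 100
  Macon to Dover: 35 × 2 = 70
  Macon to Nampa: 5 × 8 = 40
Total cost = 250.
So Kent→Nampa carries 40 tons.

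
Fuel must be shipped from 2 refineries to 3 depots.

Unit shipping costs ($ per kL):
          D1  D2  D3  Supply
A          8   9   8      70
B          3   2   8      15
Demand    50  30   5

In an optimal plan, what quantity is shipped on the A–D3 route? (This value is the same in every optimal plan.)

The minimum-cost plan:
  A to D1: 50 × $8 = $400
  A to D2: 15 × $9 = $135
  A to D3: 5 × $8 = $40
  B to D2: 15 × $2 = $30
Total cost = $605.
So A→D3 carries 5 kL.

5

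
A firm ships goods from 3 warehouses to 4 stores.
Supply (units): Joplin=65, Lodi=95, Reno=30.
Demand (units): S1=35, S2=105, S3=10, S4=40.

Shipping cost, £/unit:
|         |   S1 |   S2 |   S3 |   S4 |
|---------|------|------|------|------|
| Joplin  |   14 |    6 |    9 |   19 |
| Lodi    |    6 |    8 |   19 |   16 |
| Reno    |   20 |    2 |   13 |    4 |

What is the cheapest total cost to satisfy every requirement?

A cheapest plan:
  Joplin–S2: 55 × £6 = £330
  Joplin–S3: 10 × £9 = £90
  Lodi–S1: 35 × £6 = £210
  Lodi–S2: 50 × £8 = £400
  Lodi–S4: 10 × £16 = £160
  Reno–S4: 30 × £4 = £120
Total = 330 + 90 + 210 + 400 + 160 + 120 = £1310.
(Supply check: Joplin ships 65; Lodi ships 95; Reno ships 30.)

1310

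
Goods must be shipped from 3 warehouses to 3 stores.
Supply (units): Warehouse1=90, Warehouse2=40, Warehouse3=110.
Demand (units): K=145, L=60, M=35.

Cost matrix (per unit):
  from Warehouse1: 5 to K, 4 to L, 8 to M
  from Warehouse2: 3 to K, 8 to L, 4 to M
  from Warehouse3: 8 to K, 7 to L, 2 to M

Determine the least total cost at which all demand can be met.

1180

One minimum-cost allocation:
  Warehouse1->K: 30 × 5 = 150
  Warehouse1->L: 60 × 4 = 240
  Warehouse2->K: 40 × 3 = 120
  Warehouse3->K: 75 × 8 = 600
  Warehouse3->M: 35 × 2 = 70
Total = 150 + 240 + 120 + 600 + 70 = 1180.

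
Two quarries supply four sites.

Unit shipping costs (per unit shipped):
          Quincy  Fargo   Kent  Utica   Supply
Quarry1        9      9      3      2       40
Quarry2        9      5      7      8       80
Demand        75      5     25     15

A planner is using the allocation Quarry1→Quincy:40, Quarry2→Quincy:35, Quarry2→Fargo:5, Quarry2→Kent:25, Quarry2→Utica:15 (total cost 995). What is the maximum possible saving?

190

Current plan cost = 40·9 + 35·9 + 5·5 + 25·7 + 15·8 = 995.
Optimal plan:
  Quarry1 to Kent: 25 × 3 = 75
  Quarry1 to Utica: 15 × 2 = 30
  Quarry2 to Quincy: 75 × 9 = 675
  Quarry2 to Fargo: 5 × 5 = 25
Optimal cost = 805.
Saving = 995 − 805 = 190.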